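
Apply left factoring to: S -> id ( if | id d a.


Common prefix: 'id'
Factored: S -> id S', S' -> ( if | d a


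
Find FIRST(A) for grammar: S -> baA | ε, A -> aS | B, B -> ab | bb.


Per alternative of A: FIRST(aS) = {a}; FIRST(B) = {a, b}
FIRST(A) = {a, b}


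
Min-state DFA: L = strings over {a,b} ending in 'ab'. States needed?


Track the longest suffix of input matching a prefix of 'ab': 3 classes (prefixes of length 0..2)
Minimal DFA: 3 states


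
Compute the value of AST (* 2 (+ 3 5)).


Evaluate inner: (+ 3 5) = 8
Evaluate root: (* 2 8) = 16
Result: 16


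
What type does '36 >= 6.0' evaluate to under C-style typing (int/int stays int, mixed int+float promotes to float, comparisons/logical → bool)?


Operand types: int >= float
Rule: comparison yields bool
Result type: bool


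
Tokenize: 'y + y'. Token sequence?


Scan left to right, longest-match per lexeme
Tokens: ID(y), OP(+), ID(y)


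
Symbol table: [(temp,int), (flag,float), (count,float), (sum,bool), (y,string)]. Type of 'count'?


Lookup 'count' → type float


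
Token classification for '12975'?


Pattern: digits only
Type: INTEGER_LITERAL


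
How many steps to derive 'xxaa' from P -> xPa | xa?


Derivation: P => xPa => xxaa
Steps: 2


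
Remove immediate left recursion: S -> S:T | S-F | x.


Left-recursive alternatives: S:T, S-F; non-recursive: x
Introduce S': S -> xS', S' -> :TS' | -FS' | ε


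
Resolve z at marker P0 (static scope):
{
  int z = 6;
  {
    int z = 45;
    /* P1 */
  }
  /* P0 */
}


z declared in the same block as P0
z = 6


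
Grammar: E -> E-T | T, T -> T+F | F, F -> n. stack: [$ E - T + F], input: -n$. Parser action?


handle 'T+F' on top
Action: reduce (T -> T+F)


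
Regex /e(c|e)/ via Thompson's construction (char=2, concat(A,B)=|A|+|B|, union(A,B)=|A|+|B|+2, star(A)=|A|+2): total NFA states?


Syntax tree has 3 char leaf(s), 1 union(s), 0 star(s)
chars contribute 3×2 = 6; each union adds +2; each star adds +2
Total: 6 + 2 + 0 = 8 states


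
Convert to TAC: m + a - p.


Break into single-operator statements:
t1 = m + a
t2 = t1 - p


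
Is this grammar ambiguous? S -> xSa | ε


balanced x^n…a^n: each string has a unique parse
Unambiguous


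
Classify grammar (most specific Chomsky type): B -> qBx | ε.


Single nonterminal LHS, but q^n x^n is not regular
Classification: Type 2 (Context-Free)


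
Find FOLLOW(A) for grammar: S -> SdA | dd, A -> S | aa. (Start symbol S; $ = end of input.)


$ ∈ FOLLOW(S). For each A -> αBβ: add FIRST(β)\{ε} to FOLLOW(B); if β nullable, add FOLLOW(A).
FOLLOW(A) = {$, d}


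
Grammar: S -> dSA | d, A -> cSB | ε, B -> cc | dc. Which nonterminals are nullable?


A nonterminal is nullable iff some alternative derives ε (directly, or every symbol in it is nullable)
Nullable: {A}


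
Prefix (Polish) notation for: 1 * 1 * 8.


left-to-right (same/higher precedence on left): tree is (* (* 1 1) 8)
Prefix: * * 1 1 8


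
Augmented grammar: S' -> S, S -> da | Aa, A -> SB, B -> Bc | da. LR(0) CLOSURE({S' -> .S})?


Start: S' -> .S
For each item with dot before a nonterminal B, add B -> .γ for every B-production
Closure: [S' -> .S, S -> .da, S -> .Aa, A -> .SB]


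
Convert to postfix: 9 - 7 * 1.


* has higher precedence, evaluate 7*1 first
Postfix: 9 7 1 * -


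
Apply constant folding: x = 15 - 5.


15 - 5 = 10 at compile time
Optimized: x = 10


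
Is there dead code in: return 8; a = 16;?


statement follows a return and is unreachable
Dead: 'a = 16'


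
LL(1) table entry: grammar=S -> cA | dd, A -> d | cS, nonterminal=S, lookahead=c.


For [S, c]: 'c' ∈ FIRST(cA)
Entry: S -> cA


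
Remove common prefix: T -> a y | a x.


Common prefix: 'a'
Factored: T -> a T', T' -> y | x


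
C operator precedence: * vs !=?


'*' is multiplicative (level 10); '!=' is equality (level 6)
Higher level binds tighter
'*' has higher precedence than '!='


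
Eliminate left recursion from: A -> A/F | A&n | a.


Left-recursive alternatives: A/F, A&n; non-recursive: a
Introduce A': A -> aA', A' -> /FA' | &nA' | ε


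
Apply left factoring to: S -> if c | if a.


Common prefix: 'if'
Factored: S -> if S', S' -> c | a


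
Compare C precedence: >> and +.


'+' is additive (level 9); '>>' is shift (level 8)
Higher level binds tighter
'+' has higher precedence than '>>'


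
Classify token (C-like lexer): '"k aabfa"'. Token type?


Pattern: double-quoted sequence
Type: STRING_LITERAL


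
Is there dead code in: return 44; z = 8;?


statement follows a return and is unreachable
Dead: 'z = 8'


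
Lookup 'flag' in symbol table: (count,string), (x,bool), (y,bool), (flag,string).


Lookup 'flag' → type string


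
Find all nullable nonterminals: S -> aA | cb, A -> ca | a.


A nonterminal is nullable iff some alternative derives ε (directly, or every symbol in it is nullable)
Nullable: {}


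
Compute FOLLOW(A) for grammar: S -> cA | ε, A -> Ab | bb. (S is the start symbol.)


$ ∈ FOLLOW(S). For each A -> αBβ: add FIRST(β)\{ε} to FOLLOW(B); if β nullable, add FOLLOW(A).
FOLLOW(A) = {$, b}


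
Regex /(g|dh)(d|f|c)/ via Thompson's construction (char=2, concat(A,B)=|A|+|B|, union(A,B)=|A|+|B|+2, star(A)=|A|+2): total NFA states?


Syntax tree has 6 char leaf(s), 3 union(s), 0 star(s)
chars contribute 6×2 = 12; each union adds +2; each star adds +2
Total: 12 + 6 + 0 = 18 states


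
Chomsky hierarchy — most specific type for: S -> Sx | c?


Left-linear: every RHS is a terminal or one nonterminal followed by a terminal
Classification: Type 3 (Regular)


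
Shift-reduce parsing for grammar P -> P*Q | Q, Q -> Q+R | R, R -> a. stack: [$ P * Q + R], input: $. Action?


handle 'Q+R' on top
Action: reduce (Q -> Q+R)


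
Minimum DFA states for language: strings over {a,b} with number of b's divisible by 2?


Track (count of b) mod 2: states 0..1, accept at 0
Minimal DFA: 2 states


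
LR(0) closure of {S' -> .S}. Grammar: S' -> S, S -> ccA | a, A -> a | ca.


Start: S' -> .S
For each item with dot before a nonterminal B, add B -> .γ for every B-production
Closure: [S' -> .S, S -> .ccA, S -> .a]


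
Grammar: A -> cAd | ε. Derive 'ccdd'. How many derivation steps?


Derivation: A => cAd => ccAdd => ccdd
Steps: 3


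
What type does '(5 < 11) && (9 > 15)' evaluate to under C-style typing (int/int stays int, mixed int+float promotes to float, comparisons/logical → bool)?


Operand types: bool && bool
Rule: logical operators take bool operands and yield bool
Result type: bool


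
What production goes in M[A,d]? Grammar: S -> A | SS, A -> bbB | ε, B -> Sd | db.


For [A, d]: ε is nullable and 'd' ∈ FOLLOW(A)
Entry: A -> ε


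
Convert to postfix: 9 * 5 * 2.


Left to right (same or higher precedence on left)
Postfix: 9 5 * 2 *


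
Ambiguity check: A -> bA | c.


right-linear, alternatives start with distinct terminals 'b' vs 'c': unique leftmost derivation
Unambiguous


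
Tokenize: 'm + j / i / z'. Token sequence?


Scan left to right, longest-match per lexeme
Tokens: ID(m), OP(+), ID(j), OP(/), ID(i), OP(/), ID(z)


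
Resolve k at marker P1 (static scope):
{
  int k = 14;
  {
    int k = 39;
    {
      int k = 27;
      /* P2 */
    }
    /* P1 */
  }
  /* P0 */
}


k declared in the same block as P1
k = 39


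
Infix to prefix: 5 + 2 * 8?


'*' binds tighter: tree is (+ 5 (* 2 8))
Prefix: + 5 * 2 8


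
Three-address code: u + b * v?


Break into single-operator statements:
t1 = b * v
t2 = u + t1


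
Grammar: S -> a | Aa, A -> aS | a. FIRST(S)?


Per alternative of S: FIRST(a) = {a}; FIRST(Aa) = {a}
FIRST(S) = {a}


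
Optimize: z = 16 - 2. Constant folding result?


16 - 2 = 14 at compile time
Optimized: z = 14


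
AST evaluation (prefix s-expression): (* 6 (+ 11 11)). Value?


Evaluate inner: (+ 11 11) = 22
Evaluate root: (* 6 22) = 132
Result: 132


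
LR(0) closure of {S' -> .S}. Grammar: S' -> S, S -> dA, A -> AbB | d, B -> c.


Start: S' -> .S
For each item with dot before a nonterminal B, add B -> .γ for every B-production
Closure: [S' -> .S, S -> .dA]


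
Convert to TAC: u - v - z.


Break into single-operator statements:
t1 = u - v
t2 = t1 - z


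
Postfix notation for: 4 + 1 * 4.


* has higher precedence, evaluate 1*4 first
Postfix: 4 1 4 * +


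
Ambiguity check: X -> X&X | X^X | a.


'a&a^a' has two parse trees (no precedence encoded between & and ^)
Ambiguous


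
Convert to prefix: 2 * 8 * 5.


left-to-right (same/higher precedence on left): tree is (* (* 2 8) 5)
Prefix: * * 2 8 5


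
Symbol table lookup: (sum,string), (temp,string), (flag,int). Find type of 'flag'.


Lookup 'flag' → type int


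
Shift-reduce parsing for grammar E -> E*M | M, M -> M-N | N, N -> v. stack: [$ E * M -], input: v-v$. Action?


no handle; shift 'v'
Action: shift


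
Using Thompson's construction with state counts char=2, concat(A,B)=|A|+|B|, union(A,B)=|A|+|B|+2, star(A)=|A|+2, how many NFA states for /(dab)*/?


Syntax tree has 3 char leaf(s), 0 union(s), 1 star(s)
chars contribute 3×2 = 6; each union adds +2; each star adds +2
Total: 6 + 0 + 2 = 8 states


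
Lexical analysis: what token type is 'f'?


Pattern: letter/underscore followed by alphanumerics, not a keyword
Type: IDENTIFIER


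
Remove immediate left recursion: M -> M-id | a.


Left-recursive alternatives: M-id; non-recursive: a
Introduce M': M -> aM', M' -> -idM' | ε


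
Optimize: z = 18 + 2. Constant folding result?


18 + 2 = 20 at compile time
Optimized: z = 20


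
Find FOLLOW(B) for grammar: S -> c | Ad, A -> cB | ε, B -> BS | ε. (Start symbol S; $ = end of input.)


$ ∈ FOLLOW(S). For each A -> αBβ: add FIRST(β)\{ε} to FOLLOW(B); if β nullable, add FOLLOW(A).
FOLLOW(B) = {c, d}


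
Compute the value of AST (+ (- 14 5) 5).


Evaluate inner: (- 14 5) = 9
Evaluate root: (+ 9 5) = 14
Result: 14


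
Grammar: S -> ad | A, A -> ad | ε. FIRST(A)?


Per alternative of A: FIRST(ad) = {a}; FIRST(ε) = {ε}
FIRST(A) = {a, ε}


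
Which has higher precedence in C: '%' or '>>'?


'%' is multiplicative (level 10); '>>' is shift (level 8)
Higher level binds tighter
'%' has higher precedence than '>>'


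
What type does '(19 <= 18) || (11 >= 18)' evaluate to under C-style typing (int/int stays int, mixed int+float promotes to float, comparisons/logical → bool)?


Operand types: bool || bool
Rule: logical operators take bool operands and yield bool
Result type: bool


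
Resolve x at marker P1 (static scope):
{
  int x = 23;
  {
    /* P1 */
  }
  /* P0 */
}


P1's block does not declare x; resolves to the enclosing declaration at depth 0
x = 23


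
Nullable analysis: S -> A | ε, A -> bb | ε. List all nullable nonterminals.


A nonterminal is nullable iff some alternative derives ε (directly, or every symbol in it is nullable)
Nullable: {A, S}


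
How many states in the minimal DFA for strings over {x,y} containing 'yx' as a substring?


KMP-style automaton: 2 progress states + 1 absorbing accept = 3
Minimal DFA: 3 states


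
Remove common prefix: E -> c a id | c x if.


Common prefix: 'c'
Factored: E -> c E', E' -> a id | x if


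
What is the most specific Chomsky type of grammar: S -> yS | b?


Right-linear: every RHS is a terminal or a terminal followed by one nonterminal
Classification: Type 3 (Regular)


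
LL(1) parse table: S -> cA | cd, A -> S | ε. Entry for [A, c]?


For [A, c]: 'c' ∈ FIRST(S)
Entry: A -> S


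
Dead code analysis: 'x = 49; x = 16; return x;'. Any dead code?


first assignment to x is overwritten before any read
Dead: 'x = 49'


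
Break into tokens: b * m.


Scan left to right, longest-match per lexeme
Tokens: ID(b), OP(*), ID(m)


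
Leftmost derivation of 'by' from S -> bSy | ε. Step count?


Derivation: S => bSy => by
Steps: 2


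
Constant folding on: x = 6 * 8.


6 * 8 = 48 at compile time
Optimized: x = 48


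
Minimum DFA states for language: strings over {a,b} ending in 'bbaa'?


Track the longest suffix of input matching a prefix of 'bbaa': 5 classes (prefixes of length 0..4)
Minimal DFA: 5 states


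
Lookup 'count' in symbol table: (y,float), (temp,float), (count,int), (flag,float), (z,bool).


Lookup 'count' → type int


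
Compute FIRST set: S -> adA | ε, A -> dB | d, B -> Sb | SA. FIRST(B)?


Per alternative of B: FIRST(Sb) = {a, b}; FIRST(SA) = {a, d}
FIRST(B) = {a, b, d}


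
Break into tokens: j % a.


Scan left to right, longest-match per lexeme
Tokens: ID(j), OP(%), ID(a)


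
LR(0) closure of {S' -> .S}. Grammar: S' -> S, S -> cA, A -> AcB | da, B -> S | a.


Start: S' -> .S
For each item with dot before a nonterminal B, add B -> .γ for every B-production
Closure: [S' -> .S, S -> .cA]


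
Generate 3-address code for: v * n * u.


Break into single-operator statements:
t1 = v * n
t2 = t1 * u


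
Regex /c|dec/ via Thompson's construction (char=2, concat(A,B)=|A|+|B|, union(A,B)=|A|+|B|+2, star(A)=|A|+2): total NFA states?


Syntax tree has 4 char leaf(s), 1 union(s), 0 star(s)
chars contribute 4×2 = 8; each union adds +2; each star adds +2
Total: 8 + 2 + 0 = 10 states


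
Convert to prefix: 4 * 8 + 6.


left-to-right (same/higher precedence on left): tree is (+ (* 4 8) 6)
Prefix: + * 4 8 6


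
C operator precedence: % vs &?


'%' is multiplicative (level 10); '&' is bitwise AND (level 5)
Higher level binds tighter
'%' has higher precedence than '&'


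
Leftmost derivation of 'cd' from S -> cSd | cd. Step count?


Derivation: S => cd
Steps: 1


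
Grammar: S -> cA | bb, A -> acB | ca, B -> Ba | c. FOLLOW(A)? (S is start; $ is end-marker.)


$ ∈ FOLLOW(S). For each A -> αBβ: add FIRST(β)\{ε} to FOLLOW(B); if β nullable, add FOLLOW(A).
FOLLOW(A) = {$}


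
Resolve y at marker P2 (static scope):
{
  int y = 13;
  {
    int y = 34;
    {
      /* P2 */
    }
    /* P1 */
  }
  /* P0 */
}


P2's block does not declare y; resolves to the enclosing declaration at depth 1
y = 34


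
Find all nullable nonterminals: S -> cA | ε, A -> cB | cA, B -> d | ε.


A nonterminal is nullable iff some alternative derives ε (directly, or every symbol in it is nullable)
Nullable: {B, S}


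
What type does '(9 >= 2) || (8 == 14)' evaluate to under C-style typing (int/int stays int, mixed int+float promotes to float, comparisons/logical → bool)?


Operand types: bool || bool
Rule: logical operators take bool operands and yield bool
Result type: bool


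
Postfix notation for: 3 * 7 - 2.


Left to right (same or higher precedence on left)
Postfix: 3 7 * 2 -


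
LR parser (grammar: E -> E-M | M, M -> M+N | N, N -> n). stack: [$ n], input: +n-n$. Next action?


'n' on top is the handle for N -> n
Action: reduce (N -> n)


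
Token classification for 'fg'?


Pattern: letter/underscore followed by alphanumerics, not a keyword
Type: IDENTIFIER


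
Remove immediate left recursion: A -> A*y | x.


Left-recursive alternatives: A*y; non-recursive: x
Introduce A': A -> xA', A' -> *yA' | ε


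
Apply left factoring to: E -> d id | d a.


Common prefix: 'd'
Factored: E -> d E', E' -> id | a


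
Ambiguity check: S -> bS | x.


right-linear, alternatives start with distinct terminals 'b' vs 'x': unique leftmost derivation
Unambiguous


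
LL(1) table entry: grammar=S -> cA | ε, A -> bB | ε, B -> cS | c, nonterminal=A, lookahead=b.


For [A, b]: 'b' ∈ FIRST(bB)
Entry: A -> bB


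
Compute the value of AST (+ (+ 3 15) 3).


Evaluate inner: (+ 3 15) = 18
Evaluate root: (+ 18 3) = 21
Result: 21


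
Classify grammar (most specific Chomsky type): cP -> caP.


LHS has context (more than one symbol) and |LHS| ≤ |RHS|
Classification: Type 1 (Context-Sensitive)


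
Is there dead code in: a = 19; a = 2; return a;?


first assignment to a is overwritten before any read
Dead: 'a = 19'


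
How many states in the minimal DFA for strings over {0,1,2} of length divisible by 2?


Track length mod 2: states 0..1, accept at 0
Minimal DFA: 2 states


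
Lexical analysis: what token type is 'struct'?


Pattern: reserved word
Type: KEYWORD


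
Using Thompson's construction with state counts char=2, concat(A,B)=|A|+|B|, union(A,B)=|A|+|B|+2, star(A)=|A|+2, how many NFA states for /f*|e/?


Syntax tree has 2 char leaf(s), 1 union(s), 1 star(s)
chars contribute 2×2 = 4; each union adds +2; each star adds +2
Total: 4 + 2 + 2 = 8 states


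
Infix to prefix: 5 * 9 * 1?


left-to-right (same/higher precedence on left): tree is (* (* 5 9) 1)
Prefix: * * 5 9 1


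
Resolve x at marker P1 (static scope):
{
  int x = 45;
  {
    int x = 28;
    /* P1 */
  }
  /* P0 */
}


x declared in the same block as P1
x = 28


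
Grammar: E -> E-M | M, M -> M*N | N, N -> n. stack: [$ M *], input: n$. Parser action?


no handle; shift 'n'
Action: shift


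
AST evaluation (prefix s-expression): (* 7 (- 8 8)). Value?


Evaluate inner: (- 8 8) = 0
Evaluate root: (* 7 0) = 0
Result: 0


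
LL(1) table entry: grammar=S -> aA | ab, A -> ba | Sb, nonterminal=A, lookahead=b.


For [A, b]: 'b' ∈ FIRST(ba)
Entry: A -> ba


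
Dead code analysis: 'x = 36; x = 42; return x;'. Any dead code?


first assignment to x is overwritten before any read
Dead: 'x = 36'


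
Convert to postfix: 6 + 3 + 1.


Left to right (same or higher precedence on left)
Postfix: 6 3 + 1 +


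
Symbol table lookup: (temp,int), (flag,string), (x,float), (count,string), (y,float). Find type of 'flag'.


Lookup 'flag' → type string


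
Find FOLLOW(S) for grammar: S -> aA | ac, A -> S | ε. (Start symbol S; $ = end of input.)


$ ∈ FOLLOW(S). For each A -> αBβ: add FIRST(β)\{ε} to FOLLOW(B); if β nullable, add FOLLOW(A).
FOLLOW(S) = {$}


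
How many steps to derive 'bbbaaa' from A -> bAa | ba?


Derivation: A => bAa => bbAaa => bbbaaa
Steps: 3


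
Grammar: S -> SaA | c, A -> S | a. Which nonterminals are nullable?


A nonterminal is nullable iff some alternative derives ε (directly, or every symbol in it is nullable)
Nullable: {}


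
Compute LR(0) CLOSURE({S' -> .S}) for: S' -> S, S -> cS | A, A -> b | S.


Start: S' -> .S
For each item with dot before a nonterminal B, add B -> .γ for every B-production
Closure: [S' -> .S, S -> .cS, S -> .A, A -> .b, A -> .S]


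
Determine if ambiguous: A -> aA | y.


right-linear, alternatives start with distinct terminals 'a' vs 'y': unique leftmost derivation
Unambiguous


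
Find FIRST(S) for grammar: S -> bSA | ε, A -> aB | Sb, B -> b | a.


Per alternative of S: FIRST(bSA) = {b}; FIRST(ε) = {ε}
FIRST(S) = {b, ε}


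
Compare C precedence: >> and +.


'+' is additive (level 9); '>>' is shift (level 8)
Higher level binds tighter
'+' has higher precedence than '>>'


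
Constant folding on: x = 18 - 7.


18 - 7 = 11 at compile time
Optimized: x = 11


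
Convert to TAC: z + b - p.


Break into single-operator statements:
t1 = z + b
t2 = t1 - p


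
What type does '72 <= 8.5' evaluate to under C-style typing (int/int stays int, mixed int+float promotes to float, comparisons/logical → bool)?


Operand types: int <= float
Rule: comparison yields bool
Result type: bool


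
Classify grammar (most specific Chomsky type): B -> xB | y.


Right-linear: every RHS is a terminal or a terminal followed by one nonterminal
Classification: Type 3 (Regular)


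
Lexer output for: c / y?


Scan left to right, longest-match per lexeme
Tokens: ID(c), OP(/), ID(y)


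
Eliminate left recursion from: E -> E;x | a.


Left-recursive alternatives: E;x; non-recursive: a
Introduce E': E -> aE', E' -> ;xE' | ε


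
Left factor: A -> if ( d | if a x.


Common prefix: 'if'
Factored: A -> if A', A' -> ( d | a x


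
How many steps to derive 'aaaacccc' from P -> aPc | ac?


Derivation: P => aPc => aaPcc => aaaPccc => aaaacccc
Steps: 4


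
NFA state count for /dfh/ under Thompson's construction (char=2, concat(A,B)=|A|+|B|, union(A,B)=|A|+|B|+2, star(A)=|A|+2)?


Syntax tree has 3 char leaf(s), 0 union(s), 0 star(s)
chars contribute 3×2 = 6; each union adds +2; each star adds +2
Total: 6 + 0 + 0 = 6 states


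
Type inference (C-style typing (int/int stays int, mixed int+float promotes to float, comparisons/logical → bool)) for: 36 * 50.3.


Operand types: int * float
Rule: mixed int/float promotes to float; int/int stays int
Result type: float


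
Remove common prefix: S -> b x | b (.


Common prefix: 'b'
Factored: S -> b S', S' -> x | (


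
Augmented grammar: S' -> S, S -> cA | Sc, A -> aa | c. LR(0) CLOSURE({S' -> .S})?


Start: S' -> .S
For each item with dot before a nonterminal B, add B -> .γ for every B-production
Closure: [S' -> .S, S -> .cA, S -> .Sc]


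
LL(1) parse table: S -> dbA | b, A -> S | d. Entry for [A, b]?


For [A, b]: 'b' ∈ FIRST(S)
Entry: A -> S


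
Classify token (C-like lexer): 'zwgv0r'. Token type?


Pattern: letter/underscore followed by alphanumerics, not a keyword
Type: IDENTIFIER


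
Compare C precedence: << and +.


'+' is additive (level 9); '<<' is shift (level 8)
Higher level binds tighter
'+' has higher precedence than '<<'


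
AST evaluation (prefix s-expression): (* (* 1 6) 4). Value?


Evaluate inner: (* 1 6) = 6
Evaluate root: (* 6 4) = 24
Result: 24


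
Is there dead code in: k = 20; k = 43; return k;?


first assignment to k is overwritten before any read
Dead: 'k = 20'


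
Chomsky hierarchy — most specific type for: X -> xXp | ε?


Single nonterminal LHS, but x^n p^n is not regular
Classification: Type 2 (Context-Free)


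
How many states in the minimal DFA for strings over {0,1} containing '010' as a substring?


KMP-style automaton: 3 progress states + 1 absorbing accept = 4
Minimal DFA: 4 states


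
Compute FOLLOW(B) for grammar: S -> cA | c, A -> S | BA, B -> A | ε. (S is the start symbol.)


$ ∈ FOLLOW(S). For each A -> αBβ: add FIRST(β)\{ε} to FOLLOW(B); if β nullable, add FOLLOW(A).
FOLLOW(B) = {c}


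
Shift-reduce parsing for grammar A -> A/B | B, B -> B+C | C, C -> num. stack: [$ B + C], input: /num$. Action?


handle 'B+C' on top
Action: reduce (B -> B+C)


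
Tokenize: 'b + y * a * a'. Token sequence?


Scan left to right, longest-match per lexeme
Tokens: ID(b), OP(+), ID(y), OP(*), ID(a), OP(*), ID(a)


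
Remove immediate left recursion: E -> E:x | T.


Left-recursive alternatives: E:x; non-recursive: T
Introduce E': E -> TE', E' -> :xE' | ε


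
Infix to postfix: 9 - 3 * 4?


* has higher precedence, evaluate 3*4 first
Postfix: 9 3 4 * -


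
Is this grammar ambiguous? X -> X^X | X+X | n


'n^n+n' has two parse trees (no precedence encoded between ^ and +)
Ambiguous


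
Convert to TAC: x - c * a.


Break into single-operator statements:
t1 = c * a
t2 = x - t1


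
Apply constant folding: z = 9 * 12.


9 * 12 = 108 at compile time
Optimized: z = 108


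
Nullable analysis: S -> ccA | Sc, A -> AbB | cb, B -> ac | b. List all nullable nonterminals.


A nonterminal is nullable iff some alternative derives ε (directly, or every symbol in it is nullable)
Nullable: {}


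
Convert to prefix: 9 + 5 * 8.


'*' binds tighter: tree is (+ 9 (* 5 8))
Prefix: + 9 * 5 8


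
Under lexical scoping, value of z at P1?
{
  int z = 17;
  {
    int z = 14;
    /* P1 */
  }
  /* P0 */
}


z declared in the same block as P1
z = 14


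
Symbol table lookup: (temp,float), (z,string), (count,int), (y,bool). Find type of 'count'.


Lookup 'count' → type int


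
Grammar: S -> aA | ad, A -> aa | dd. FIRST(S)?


Per alternative of S: FIRST(aA) = {a}; FIRST(ad) = {a}
FIRST(S) = {a}


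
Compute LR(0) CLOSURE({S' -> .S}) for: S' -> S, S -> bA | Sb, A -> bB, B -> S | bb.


Start: S' -> .S
For each item with dot before a nonterminal B, add B -> .γ for every B-production
Closure: [S' -> .S, S -> .bA, S -> .Sb]


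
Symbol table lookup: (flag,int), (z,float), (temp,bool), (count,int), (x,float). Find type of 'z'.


Lookup 'z' → type float


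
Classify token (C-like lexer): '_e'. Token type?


Pattern: letter/underscore followed by alphanumerics, not a keyword
Type: IDENTIFIER


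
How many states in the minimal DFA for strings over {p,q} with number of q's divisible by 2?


Track (count of q) mod 2: states 0..1, accept at 0
Minimal DFA: 2 states


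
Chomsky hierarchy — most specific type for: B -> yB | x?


Right-linear: every RHS is a terminal or a terminal followed by one nonterminal
Classification: Type 3 (Regular)


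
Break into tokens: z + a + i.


Scan left to right, longest-match per lexeme
Tokens: ID(z), OP(+), ID(a), OP(+), ID(i)


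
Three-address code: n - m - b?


Break into single-operator statements:
t1 = n - m
t2 = t1 - b


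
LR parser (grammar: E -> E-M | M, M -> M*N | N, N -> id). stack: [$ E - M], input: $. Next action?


handle 'E-M' on top; lookahead ∈ FOLLOW(E) = {-, $}
Action: reduce (E -> E-M)


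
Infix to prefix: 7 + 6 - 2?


left-to-right (same/higher precedence on left): tree is (- (+ 7 6) 2)
Prefix: - + 7 6 2


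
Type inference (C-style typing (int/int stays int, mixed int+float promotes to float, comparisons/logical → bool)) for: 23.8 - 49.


Operand types: float - int
Rule: mixed int/float promotes to float; int/int stays int
Result type: float


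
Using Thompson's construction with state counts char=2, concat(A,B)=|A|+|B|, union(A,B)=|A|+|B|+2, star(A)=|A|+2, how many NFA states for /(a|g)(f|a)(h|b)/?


Syntax tree has 6 char leaf(s), 3 union(s), 0 star(s)
chars contribute 6×2 = 12; each union adds +2; each star adds +2
Total: 12 + 6 + 0 = 18 states


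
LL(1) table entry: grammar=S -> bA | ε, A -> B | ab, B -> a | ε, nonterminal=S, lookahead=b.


For [S, b]: 'b' ∈ FIRST(bA)
Entry: S -> bA


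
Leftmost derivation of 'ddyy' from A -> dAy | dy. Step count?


Derivation: A => dAy => ddyy
Steps: 2


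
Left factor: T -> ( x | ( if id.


Common prefix: '('
Factored: T -> ( T', T' -> x | if id


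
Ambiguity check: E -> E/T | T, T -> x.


precedence layered via separate nonterminal T: deterministic
Unambiguous


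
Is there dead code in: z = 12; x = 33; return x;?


z is assigned but never read
Dead: 'z = 12'


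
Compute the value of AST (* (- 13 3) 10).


Evaluate inner: (- 13 3) = 10
Evaluate root: (* 10 10) = 100
Result: 100


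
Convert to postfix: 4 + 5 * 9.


* has higher precedence, evaluate 5*9 first
Postfix: 4 5 9 * +


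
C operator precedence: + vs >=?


'+' is additive (level 9); '>=' is relational (level 7)
Higher level binds tighter
'+' has higher precedence than '>='


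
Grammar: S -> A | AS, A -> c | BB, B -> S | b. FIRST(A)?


Per alternative of A: FIRST(c) = {c}; FIRST(BB) = {b, c}
FIRST(A) = {b, c}


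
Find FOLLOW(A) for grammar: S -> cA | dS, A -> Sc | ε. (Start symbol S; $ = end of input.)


$ ∈ FOLLOW(S). For each A -> αBβ: add FIRST(β)\{ε} to FOLLOW(B); if β nullable, add FOLLOW(A).
FOLLOW(A) = {$, c}


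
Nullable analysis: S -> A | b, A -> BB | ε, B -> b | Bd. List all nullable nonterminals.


A nonterminal is nullable iff some alternative derives ε (directly, or every symbol in it is nullable)
Nullable: {A, S}


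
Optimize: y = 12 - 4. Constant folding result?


12 - 4 = 8 at compile time
Optimized: y = 8


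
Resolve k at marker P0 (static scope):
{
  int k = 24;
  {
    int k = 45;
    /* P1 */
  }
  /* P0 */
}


k declared in the same block as P0
k = 24


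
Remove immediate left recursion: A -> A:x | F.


Left-recursive alternatives: A:x; non-recursive: F
Introduce A': A -> FA', A' -> :xA' | ε


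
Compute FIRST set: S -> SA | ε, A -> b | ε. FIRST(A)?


Per alternative of A: FIRST(b) = {b}; FIRST(ε) = {ε}
FIRST(A) = {b, ε}


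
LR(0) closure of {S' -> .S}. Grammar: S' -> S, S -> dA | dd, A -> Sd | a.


Start: S' -> .S
For each item with dot before a nonterminal B, add B -> .γ for every B-production
Closure: [S' -> .S, S -> .dA, S -> .dd]


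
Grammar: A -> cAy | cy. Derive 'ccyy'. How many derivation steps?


Derivation: A => cAy => ccyy
Steps: 2


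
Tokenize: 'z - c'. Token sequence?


Scan left to right, longest-match per lexeme
Tokens: ID(z), OP(-), ID(c)


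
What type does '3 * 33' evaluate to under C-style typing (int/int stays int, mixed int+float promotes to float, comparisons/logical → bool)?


Operand types: int * int
Rule: mixed int/float promotes to float; int/int stays int
Result type: int


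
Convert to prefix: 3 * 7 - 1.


left-to-right (same/higher precedence on left): tree is (- (* 3 7) 1)
Prefix: - * 3 7 1


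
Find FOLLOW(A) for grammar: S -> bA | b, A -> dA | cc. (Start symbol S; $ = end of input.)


$ ∈ FOLLOW(S). For each A -> αBβ: add FIRST(β)\{ε} to FOLLOW(B); if β nullable, add FOLLOW(A).
FOLLOW(A) = {$}


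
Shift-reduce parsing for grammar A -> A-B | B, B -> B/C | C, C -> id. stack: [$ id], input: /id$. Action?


'id' on top is the handle for C -> id
Action: reduce (C -> id)


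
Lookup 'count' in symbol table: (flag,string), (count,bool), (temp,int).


Lookup 'count' → type bool


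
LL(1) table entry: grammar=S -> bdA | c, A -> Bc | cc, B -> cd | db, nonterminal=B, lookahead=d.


For [B, d]: 'd' ∈ FIRST(db)
Entry: B -> db


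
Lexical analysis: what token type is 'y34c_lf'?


Pattern: letter/underscore followed by alphanumerics, not a keyword
Type: IDENTIFIER


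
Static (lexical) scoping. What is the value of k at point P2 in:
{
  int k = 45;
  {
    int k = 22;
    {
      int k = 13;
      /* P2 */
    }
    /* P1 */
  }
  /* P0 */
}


k declared in the same block as P2
k = 13


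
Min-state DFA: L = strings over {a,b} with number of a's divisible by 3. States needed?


Track (count of a) mod 3: states 0..2, accept at 0
Minimal DFA: 3 states


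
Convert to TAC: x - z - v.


Break into single-operator statements:
t1 = x - z
t2 = t1 - v


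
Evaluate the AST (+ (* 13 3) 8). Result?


Evaluate inner: (* 13 3) = 39
Evaluate root: (+ 39 8) = 47
Result: 47


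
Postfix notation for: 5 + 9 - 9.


Left to right (same or higher precedence on left)
Postfix: 5 9 + 9 -


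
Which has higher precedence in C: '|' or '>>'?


'>>' is shift (level 8); '|' is bitwise OR (level 3)
Higher level binds tighter
'>>' has higher precedence than '|'


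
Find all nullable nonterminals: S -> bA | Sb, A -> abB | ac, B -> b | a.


A nonterminal is nullable iff some alternative derives ε (directly, or every symbol in it is nullable)
Nullable: {}


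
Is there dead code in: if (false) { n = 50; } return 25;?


condition is constant false, so the whole block is unreachable
Dead: 'if (false) { n = 50; }'


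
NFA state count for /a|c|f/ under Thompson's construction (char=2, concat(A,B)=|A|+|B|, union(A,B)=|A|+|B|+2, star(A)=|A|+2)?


Syntax tree has 3 char leaf(s), 2 union(s), 0 star(s)
chars contribute 3×2 = 6; each union adds +2; each star adds +2
Total: 6 + 4 + 0 = 10 states


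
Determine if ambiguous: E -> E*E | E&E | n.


'n*n&n' has two parse trees (no precedence encoded between * and &)
Ambiguous


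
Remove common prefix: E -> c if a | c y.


Common prefix: 'c'
Factored: E -> c E', E' -> if a | y


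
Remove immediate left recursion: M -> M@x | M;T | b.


Left-recursive alternatives: M@x, M;T; non-recursive: b
Introduce M': M -> bM', M' -> @xM' | ;TM' | ε


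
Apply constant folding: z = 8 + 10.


8 + 10 = 18 at compile time
Optimized: z = 18


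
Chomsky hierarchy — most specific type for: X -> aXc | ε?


Single nonterminal LHS, but a^n c^n is not regular
Classification: Type 2 (Context-Free)


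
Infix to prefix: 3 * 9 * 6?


left-to-right (same/higher precedence on left): tree is (* (* 3 9) 6)
Prefix: * * 3 9 6


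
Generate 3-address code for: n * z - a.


Break into single-operator statements:
t1 = n * z
t2 = t1 - a


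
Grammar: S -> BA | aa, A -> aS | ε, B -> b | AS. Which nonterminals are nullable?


A nonterminal is nullable iff some alternative derives ε (directly, or every symbol in it is nullable)
Nullable: {A}


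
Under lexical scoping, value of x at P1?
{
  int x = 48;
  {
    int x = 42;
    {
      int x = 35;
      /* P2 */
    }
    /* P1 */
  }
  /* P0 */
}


x declared in the same block as P1
x = 42


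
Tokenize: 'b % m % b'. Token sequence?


Scan left to right, longest-match per lexeme
Tokens: ID(b), OP(%), ID(m), OP(%), ID(b)


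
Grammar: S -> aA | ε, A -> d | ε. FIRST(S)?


Per alternative of S: FIRST(aA) = {a}; FIRST(ε) = {ε}
FIRST(S) = {a, ε}


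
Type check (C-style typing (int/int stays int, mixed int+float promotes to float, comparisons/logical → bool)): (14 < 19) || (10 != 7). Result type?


Operand types: bool || bool
Rule: logical operators take bool operands and yield bool
Result type: bool


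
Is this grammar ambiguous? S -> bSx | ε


balanced b^n…x^n: each string has a unique parse
Unambiguous


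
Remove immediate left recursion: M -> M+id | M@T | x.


Left-recursive alternatives: M+id, M@T; non-recursive: x
Introduce M': M -> xM', M' -> +idM' | @TM' | ε


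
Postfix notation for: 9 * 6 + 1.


Left to right (same or higher precedence on left)
Postfix: 9 6 * 1 +


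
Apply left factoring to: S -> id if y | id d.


Common prefix: 'id'
Factored: S -> id S', S' -> if y | d


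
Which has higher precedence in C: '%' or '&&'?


'%' is multiplicative (level 10); '&&' is logical AND (level 2)
Higher level binds tighter
'%' has higher precedence than '&&'


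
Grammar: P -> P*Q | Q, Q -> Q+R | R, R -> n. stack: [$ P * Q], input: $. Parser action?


handle 'P*Q' on top; lookahead ∈ FOLLOW(P) = {*, $}
Action: reduce (P -> P*Q)


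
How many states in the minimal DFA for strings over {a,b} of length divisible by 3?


Track length mod 3: states 0..2, accept at 0
Minimal DFA: 3 states


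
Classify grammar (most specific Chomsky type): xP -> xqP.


LHS has context (more than one symbol) and |LHS| ≤ |RHS|
Classification: Type 1 (Context-Sensitive)


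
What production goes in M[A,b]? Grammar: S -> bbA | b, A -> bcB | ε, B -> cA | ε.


For [A, b]: 'b' ∈ FIRST(bcB)
Entry: A -> bcB


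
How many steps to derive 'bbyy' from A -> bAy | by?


Derivation: A => bAy => bbyy
Steps: 2


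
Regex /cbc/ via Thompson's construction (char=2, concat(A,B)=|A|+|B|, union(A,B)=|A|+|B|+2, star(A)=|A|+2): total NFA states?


Syntax tree has 3 char leaf(s), 0 union(s), 0 star(s)
chars contribute 3×2 = 6; each union adds +2; each star adds +2
Total: 6 + 0 + 0 = 6 states


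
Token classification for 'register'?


Pattern: reserved word
Type: KEYWORD


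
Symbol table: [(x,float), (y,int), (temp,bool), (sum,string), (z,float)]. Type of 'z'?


Lookup 'z' → type float


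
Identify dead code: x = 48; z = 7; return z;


x is assigned but never read
Dead: 'x = 48'


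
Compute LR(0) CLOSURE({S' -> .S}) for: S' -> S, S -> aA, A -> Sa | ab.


Start: S' -> .S
For each item with dot before a nonterminal B, add B -> .γ for every B-production
Closure: [S' -> .S, S -> .aA]


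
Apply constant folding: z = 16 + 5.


16 + 5 = 21 at compile time
Optimized: z = 21


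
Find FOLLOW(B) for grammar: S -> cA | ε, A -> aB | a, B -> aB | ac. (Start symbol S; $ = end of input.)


$ ∈ FOLLOW(S). For each A -> αBβ: add FIRST(β)\{ε} to FOLLOW(B); if β nullable, add FOLLOW(A).
FOLLOW(B) = {$}


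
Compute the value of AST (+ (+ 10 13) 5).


Evaluate inner: (+ 10 13) = 23
Evaluate root: (+ 23 5) = 28
Result: 28


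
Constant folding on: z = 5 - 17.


5 - 17 = -12 at compile time
Optimized: z = -12


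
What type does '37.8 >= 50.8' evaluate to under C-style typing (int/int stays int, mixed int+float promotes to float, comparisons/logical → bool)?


Operand types: float >= float
Rule: comparison yields bool
Result type: bool


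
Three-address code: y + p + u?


Break into single-operator statements:
t1 = y + p
t2 = t1 + u


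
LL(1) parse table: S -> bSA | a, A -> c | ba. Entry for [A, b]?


For [A, b]: 'b' ∈ FIRST(ba)
Entry: A -> ba


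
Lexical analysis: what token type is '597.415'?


Pattern: digits with a decimal point
Type: FLOAT_LITERAL


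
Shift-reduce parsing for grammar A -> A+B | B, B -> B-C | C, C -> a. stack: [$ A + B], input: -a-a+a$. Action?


'-' can extend B; shift to build B -> B-C
Action: shift


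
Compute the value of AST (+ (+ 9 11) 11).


Evaluate inner: (+ 9 11) = 20
Evaluate root: (+ 20 11) = 31
Result: 31


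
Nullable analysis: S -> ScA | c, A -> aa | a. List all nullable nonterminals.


A nonterminal is nullable iff some alternative derives ε (directly, or every symbol in it is nullable)
Nullable: {}


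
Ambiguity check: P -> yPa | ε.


balanced y^n…a^n: each string has a unique parse
Unambiguous


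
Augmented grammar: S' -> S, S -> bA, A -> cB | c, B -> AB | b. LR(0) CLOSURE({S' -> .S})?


Start: S' -> .S
For each item with dot before a nonterminal B, add B -> .γ for every B-production
Closure: [S' -> .S, S -> .bA]


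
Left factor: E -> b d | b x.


Common prefix: 'b'
Factored: E -> b E', E' -> d | x


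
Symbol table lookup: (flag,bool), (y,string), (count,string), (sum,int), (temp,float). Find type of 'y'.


Lookup 'y' → type string


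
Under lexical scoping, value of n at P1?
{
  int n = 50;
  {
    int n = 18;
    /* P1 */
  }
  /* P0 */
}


n declared in the same block as P1
n = 18


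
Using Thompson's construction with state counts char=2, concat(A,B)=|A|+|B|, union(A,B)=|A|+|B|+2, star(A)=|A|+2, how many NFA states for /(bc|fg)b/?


Syntax tree has 5 char leaf(s), 1 union(s), 0 star(s)
chars contribute 5×2 = 10; each union adds +2; each star adds +2
Total: 10 + 2 + 0 = 12 states


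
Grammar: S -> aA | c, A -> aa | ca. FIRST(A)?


Per alternative of A: FIRST(aa) = {a}; FIRST(ca) = {c}
FIRST(A) = {a, c}


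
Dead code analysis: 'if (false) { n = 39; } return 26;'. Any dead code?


condition is constant false, so the whole block is unreachable
Dead: 'if (false) { n = 39; }'


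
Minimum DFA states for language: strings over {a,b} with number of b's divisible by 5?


Track (count of b) mod 5: states 0..4, accept at 0
Minimal DFA: 5 states


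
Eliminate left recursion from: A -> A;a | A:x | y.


Left-recursive alternatives: A;a, A:x; non-recursive: y
Introduce A': A -> yA', A' -> ;aA' | :xA' | ε


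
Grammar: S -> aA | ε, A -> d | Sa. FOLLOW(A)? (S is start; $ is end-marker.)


$ ∈ FOLLOW(S). For each A -> αBβ: add FIRST(β)\{ε} to FOLLOW(B); if β nullable, add FOLLOW(A).
FOLLOW(A) = {$, a}


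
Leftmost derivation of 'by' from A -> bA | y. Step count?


Derivation: A => bA => by
Steps: 2
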